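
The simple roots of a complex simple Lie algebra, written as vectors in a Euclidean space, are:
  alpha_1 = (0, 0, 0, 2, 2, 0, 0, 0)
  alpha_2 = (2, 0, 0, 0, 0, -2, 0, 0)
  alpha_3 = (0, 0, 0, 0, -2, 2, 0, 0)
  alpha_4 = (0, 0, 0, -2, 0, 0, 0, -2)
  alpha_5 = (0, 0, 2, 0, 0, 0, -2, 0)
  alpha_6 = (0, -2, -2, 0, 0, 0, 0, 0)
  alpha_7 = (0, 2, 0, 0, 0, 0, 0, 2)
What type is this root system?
A_7

Compute the Cartan integers a_ij = 2(alpha_i, alpha_j)/(alpha_j, alpha_j); the resulting 7x7 Cartan matrix is
[[2, 0, -1, -1, 0, 0, 0], [0, 2, -1, 0, 0, 0, 0], [-1, -1, 2, 0, 0, 0, 0], [-1, 0, 0, 2, 0, 0, -1], [0, 0, 0, 0, 2, -1, 0], [0, 0, 0, 0, -1, 2, -1], [0, 0, 0, -1, 0, -1, 2]].
All simple roots have the same length, so the diagram is simply laced. The associated Dynkin diagram is a chain of 7 nodes with single edges (A_7), so the type is A_7 (the algebra sl(8)).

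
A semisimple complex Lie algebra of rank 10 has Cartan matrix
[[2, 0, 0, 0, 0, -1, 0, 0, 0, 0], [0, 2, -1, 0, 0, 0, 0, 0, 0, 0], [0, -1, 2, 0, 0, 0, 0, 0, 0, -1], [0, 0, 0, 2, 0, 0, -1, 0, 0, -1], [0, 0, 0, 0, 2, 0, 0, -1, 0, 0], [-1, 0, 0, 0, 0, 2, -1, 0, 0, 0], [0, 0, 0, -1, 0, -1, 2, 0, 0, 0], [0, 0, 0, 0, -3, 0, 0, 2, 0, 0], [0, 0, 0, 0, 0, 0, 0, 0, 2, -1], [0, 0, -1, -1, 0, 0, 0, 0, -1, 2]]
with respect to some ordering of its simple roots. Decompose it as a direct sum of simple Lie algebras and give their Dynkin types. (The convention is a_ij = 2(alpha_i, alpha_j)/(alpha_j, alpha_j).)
The diagram associated to this matrix has two connected components: the simple roots {alpha_1, alpha_2, alpha_3, alpha_4, alpha_6, alpha_7, alpha_9, alpha_10} form a chain of 7 nodes with one extra node attached to the third node from one end (E_8), and {alpha_5, alpha_8} form two nodes joined by a triple edge (G_2). A semisimple Lie algebra decomposes uniquely as the direct sum of simple ideals, one per connected component of its Dynkin diagram, so g ≅ E_8 ⊕ G_2 (dimension 248 + 14 = 262).

E_8 + G_2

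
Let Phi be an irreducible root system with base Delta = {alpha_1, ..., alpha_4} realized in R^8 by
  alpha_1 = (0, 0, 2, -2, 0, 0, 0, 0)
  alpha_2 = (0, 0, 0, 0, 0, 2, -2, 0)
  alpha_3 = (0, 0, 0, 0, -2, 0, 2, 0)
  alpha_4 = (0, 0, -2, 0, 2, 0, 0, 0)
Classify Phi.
Compute the Cartan integers a_ij = 2(alpha_i, alpha_j)/(alpha_j, alpha_j); the resulting 4x4 Cartan matrix is
[[2, 0, 0, -1], [0, 2, -1, 0], [0, -1, 2, -1], [-1, 0, -1, 2]].
All simple roots have the same length, so the diagram is simply laced. The associated Dynkin diagram is a chain of 4 nodes with single edges (A_4), so the type is A_4 (the algebra sl(5)).

A_4 (sl(5))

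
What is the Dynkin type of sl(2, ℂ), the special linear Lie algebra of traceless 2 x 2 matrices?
A1

This is sl(2), which has dimension 2^2 - 1 = 3 and rank 2 - 1 = 1 (a Cartan subalgebra is the diagonal traceless matrices). In the classification of classical Lie algebras, the special linear algebra sl(n+1) has type A_n; here n = 1, so the Dynkin diagram is a chain of 1 nodes with single edges (A_1). Hence the type is A_1.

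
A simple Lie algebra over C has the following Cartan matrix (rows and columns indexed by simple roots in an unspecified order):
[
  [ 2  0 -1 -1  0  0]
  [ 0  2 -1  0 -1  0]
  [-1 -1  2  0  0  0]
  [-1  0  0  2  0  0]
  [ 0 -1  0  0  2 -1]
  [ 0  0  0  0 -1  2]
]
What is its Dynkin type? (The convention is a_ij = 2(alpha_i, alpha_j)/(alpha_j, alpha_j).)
The matrix has rank 6 with 2's on the diagonal. Reading the off-diagonal entries as Dynkin edges (a single edge where a_ij = a_ji = -1; a double or triple edge where a_ij * a_ji = 2 or 3), the diagram is a chain of 6 nodes with single edges (A_6). One simple-root ordering that puts it in standard form is (alpha_4, alpha_1, alpha_3, alpha_2, alpha_5, alpha_6). So the algebra is type A_6, i.e. sl(7).

A6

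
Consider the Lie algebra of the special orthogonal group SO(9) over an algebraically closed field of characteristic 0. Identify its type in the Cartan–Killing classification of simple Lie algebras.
type B_4

This is so(9) with 9 odd, which has dimension 9(9-1)/2 = 36 and rank (9-1)/2 = 4. In the classification of classical Lie algebras, the orthogonal algebra so(2n+1) in an odd number of variables has type B_n; here n = 4, so the Dynkin diagram is a chain of 4 nodes with a double edge at one end; the terminal node there is the unique short simple root (B_4). Hence the type is B_4.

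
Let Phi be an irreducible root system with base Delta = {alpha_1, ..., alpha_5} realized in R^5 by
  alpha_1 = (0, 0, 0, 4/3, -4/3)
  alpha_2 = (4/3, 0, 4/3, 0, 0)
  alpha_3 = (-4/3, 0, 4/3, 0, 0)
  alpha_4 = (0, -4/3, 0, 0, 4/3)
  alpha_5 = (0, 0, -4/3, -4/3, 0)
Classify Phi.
D_5

Compute the Cartan integers a_ij = 2(alpha_i, alpha_j)/(alpha_j, alpha_j); the resulting 5x5 Cartan matrix is
[[2, 0, 0, -1, -1], [0, 2, 0, 0, -1], [0, 0, 2, 0, -1], [-1, 0, 0, 2, 0], [-1, -1, -1, 0, 2]].
All simple roots have the same length, so the diagram is simply laced. The associated Dynkin diagram is a chain of 3 nodes with a fork of two nodes at one end (D_5), so the type is D_5 (the algebra so(10)).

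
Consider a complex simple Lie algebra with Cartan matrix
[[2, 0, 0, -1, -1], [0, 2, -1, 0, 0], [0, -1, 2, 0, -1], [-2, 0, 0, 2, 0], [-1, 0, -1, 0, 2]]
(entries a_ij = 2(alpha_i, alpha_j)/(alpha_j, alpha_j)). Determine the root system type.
The matrix has rank 5 with 2's on the diagonal. Reading the off-diagonal entries as Dynkin edges (a single edge where a_ij = a_ji = -1; a double or triple edge where a_ij * a_ji = 2 or 3), the diagram is a chain of 5 nodes with a double edge at one end; the terminal node there is the unique long simple root (C_5). One simple-root ordering that puts it in standard form is (alpha_2, alpha_3, alpha_5, alpha_1, alpha_4). So the algebra is type C_5, i.e. sp(10).

C_5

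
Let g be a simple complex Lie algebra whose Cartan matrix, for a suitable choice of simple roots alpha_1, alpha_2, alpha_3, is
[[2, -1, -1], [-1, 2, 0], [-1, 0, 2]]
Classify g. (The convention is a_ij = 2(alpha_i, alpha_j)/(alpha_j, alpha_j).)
A_3

The matrix has rank 3 with 2's on the diagonal. Reading the off-diagonal entries as Dynkin edges (a single edge where a_ij = a_ji = -1; a double or triple edge where a_ij * a_ji = 2 or 3), the diagram is a chain of 3 nodes with single edges (A_3). One simple-root ordering that puts it in standard form is (alpha_2, alpha_1, alpha_3). So the algebra is type A_3, i.e. sl(4).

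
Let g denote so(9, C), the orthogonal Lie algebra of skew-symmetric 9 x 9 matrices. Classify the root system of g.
This is so(9) with 9 odd, which has dimension 9(9-1)/2 = 36 and rank (9-1)/2 = 4. In the classification of classical Lie algebras, the orthogonal algebra so(2n+1) in an odd number of variables has type B_n; here n = 4, so the Dynkin diagram is a chain of 4 nodes with a double edge at one end; the terminal node there is the unique short simple root (B_4). Hence the type is B_4.

B4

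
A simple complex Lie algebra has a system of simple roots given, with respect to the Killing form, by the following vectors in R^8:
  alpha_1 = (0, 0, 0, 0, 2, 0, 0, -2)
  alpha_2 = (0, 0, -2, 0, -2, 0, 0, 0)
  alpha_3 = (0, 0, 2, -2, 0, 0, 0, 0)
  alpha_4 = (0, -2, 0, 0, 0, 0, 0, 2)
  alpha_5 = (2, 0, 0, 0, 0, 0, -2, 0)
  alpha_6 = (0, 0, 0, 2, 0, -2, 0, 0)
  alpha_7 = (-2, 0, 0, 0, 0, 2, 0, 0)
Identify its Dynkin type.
Compute the Cartan integers a_ij = 2(alpha_i, alpha_j)/(alpha_j, alpha_j); the resulting 7x7 Cartan matrix is
[[2, -1, 0, -1, 0, 0, 0], [-1, 2, -1, 0, 0, 0, 0], [0, -1, 2, 0, 0, -1, 0], [-1, 0, 0, 2, 0, 0, 0], [0, 0, 0, 0, 2, 0, -1], [0, 0, -1, 0, 0, 2, -1], [0, 0, 0, 0, -1, -1, 2]].
All simple roots have the same length, so the diagram is simply laced. The associated Dynkin diagram is a chain of 7 nodes with single edges (A_7), so the type is A_7 (the algebra sl(8)).

type A_7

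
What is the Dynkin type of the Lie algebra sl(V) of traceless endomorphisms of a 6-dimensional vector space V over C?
type A_5

This is sl(6), which has dimension 6^2 - 1 = 35 and rank 6 - 1 = 5 (a Cartan subalgebra is the diagonal traceless matrices). In the classification of classical Lie algebras, the special linear algebra sl(n+1) has type A_n; here n = 5, so the Dynkin diagram is a chain of 5 nodes with single edges (A_5). Hence the type is A_5.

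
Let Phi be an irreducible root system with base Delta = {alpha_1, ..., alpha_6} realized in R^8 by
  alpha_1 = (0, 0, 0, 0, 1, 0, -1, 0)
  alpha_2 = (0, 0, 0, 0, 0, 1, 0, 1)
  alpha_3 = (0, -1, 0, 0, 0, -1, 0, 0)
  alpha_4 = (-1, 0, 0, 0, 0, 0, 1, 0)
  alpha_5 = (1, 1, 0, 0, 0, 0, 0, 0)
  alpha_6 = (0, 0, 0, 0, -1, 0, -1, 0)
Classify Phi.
D6

Compute the Cartan integers a_ij = 2(alpha_i, alpha_j)/(alpha_j, alpha_j); the resulting 6x6 Cartan matrix is
[[2, 0, 0, -1, 0, 0], [0, 2, -1, 0, 0, 0], [0, -1, 2, 0, -1, 0], [-1, 0, 0, 2, -1, -1], [0, 0, -1, -1, 2, 0], [0, 0, 0, -1, 0, 2]].
All simple roots have the same length, so the diagram is simply laced. The associated Dynkin diagram is a chain of 4 nodes with a fork of two nodes at one end (D_6), so the type is D_6 (the algebra so(12)).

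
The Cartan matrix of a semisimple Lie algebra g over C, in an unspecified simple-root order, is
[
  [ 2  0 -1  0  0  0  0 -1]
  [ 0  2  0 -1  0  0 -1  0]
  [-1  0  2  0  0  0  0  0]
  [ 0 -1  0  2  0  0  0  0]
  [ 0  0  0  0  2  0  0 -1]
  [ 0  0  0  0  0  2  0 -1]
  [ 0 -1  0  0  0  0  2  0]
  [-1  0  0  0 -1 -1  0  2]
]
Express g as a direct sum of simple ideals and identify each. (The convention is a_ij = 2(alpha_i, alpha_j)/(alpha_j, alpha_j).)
type A_3 + type D_5

The diagram associated to this matrix has two connected components: the simple roots {alpha_2, alpha_4, alpha_7} form a chain of 3 nodes with single edges (A_3), and {alpha_1, alpha_3, alpha_5, alpha_6, alpha_8} form a chain of 3 nodes with a fork of two nodes at one end (D_5). A semisimple Lie algebra decomposes uniquely as the direct sum of simple ideals, one per connected component of its Dynkin diagram, so g ≅ A_3 ⊕ D_5 (dimension 15 + 45 = 60).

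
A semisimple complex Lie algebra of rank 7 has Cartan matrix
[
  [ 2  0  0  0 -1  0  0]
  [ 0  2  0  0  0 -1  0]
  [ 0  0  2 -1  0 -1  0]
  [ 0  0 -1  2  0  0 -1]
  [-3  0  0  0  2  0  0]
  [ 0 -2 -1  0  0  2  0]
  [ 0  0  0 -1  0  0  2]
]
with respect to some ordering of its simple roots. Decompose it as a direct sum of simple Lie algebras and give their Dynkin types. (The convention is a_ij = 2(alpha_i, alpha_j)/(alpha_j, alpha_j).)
B_5 ⊕ G_2

The diagram associated to this matrix has two connected components: the simple roots {alpha_2, alpha_3, alpha_4, alpha_6, alpha_7} form a chain of 5 nodes with a double edge at one end; the terminal node there is the unique short simple root (B_5), and {alpha_1, alpha_5} form two nodes joined by a triple edge (G_2). A semisimple Lie algebra decomposes uniquely as the direct sum of simple ideals, one per connected component of its Dynkin diagram, so g ≅ B_5 ⊕ G_2 (dimension 55 + 14 = 69).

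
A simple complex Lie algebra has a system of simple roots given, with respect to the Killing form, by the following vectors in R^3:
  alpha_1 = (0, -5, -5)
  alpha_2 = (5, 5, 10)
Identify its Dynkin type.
G_2

Compute the Cartan integers a_ij = 2(alpha_i, alpha_j)/(alpha_j, alpha_j); the resulting 2x2 Cartan matrix is
[[2, -1], [-3, 2]].
The roots have two lengths (squared-length ratio 3:1); the short ones are alpha_{1}. The associated Dynkin diagram is two nodes joined by a triple edge (G_2), so the type is G_2.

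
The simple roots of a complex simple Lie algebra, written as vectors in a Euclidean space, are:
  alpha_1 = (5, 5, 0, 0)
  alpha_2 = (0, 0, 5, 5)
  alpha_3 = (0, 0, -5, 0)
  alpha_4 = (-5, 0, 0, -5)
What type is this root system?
Compute the Cartan integers a_ij = 2(alpha_i, alpha_j)/(alpha_j, alpha_j); the resulting 4x4 Cartan matrix is
[[2, 0, 0, -1], [0, 2, -2, -1], [0, -1, 2, 0], [-1, -1, 0, 2]].
The roots have two lengths (squared-length ratio 2:1); the short ones are alpha_{3}. The associated Dynkin diagram is a chain of 4 nodes with a double edge at one end; the terminal node there is the unique short simple root (B_4), so the type is B_4 (the algebra so(9)).

B_4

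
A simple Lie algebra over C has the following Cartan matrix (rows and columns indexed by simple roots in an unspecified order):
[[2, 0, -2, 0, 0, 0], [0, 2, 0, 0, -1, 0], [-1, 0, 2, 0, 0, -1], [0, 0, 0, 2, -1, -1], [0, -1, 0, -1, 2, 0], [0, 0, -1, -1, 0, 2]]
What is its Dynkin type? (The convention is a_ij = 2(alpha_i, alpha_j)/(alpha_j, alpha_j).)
C6

The matrix has rank 6 with 2's on the diagonal. Reading the off-diagonal entries as Dynkin edges (a single edge where a_ij = a_ji = -1; a double or triple edge where a_ij * a_ji = 2 or 3), the diagram is a chain of 6 nodes with a double edge at one end; the terminal node there is the unique long simple root (C_6). One simple-root ordering that puts it in standard form is (alpha_2, alpha_5, alpha_4, alpha_6, alpha_3, alpha_1). So the algebra is type C_6, i.e. sp(12).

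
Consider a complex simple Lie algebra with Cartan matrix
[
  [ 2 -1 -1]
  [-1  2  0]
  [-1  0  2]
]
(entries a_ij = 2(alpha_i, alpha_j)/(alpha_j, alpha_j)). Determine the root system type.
A_3 (sl(4))

The matrix has rank 3 with 2's on the diagonal. Reading the off-diagonal entries as Dynkin edges (a single edge where a_ij = a_ji = -1; a double or triple edge where a_ij * a_ji = 2 or 3), the diagram is a chain of 3 nodes with single edges (A_3). One simple-root ordering that puts it in standard form is (alpha_3, alpha_1, alpha_2). So the algebra is type A_3, i.e. sl(4).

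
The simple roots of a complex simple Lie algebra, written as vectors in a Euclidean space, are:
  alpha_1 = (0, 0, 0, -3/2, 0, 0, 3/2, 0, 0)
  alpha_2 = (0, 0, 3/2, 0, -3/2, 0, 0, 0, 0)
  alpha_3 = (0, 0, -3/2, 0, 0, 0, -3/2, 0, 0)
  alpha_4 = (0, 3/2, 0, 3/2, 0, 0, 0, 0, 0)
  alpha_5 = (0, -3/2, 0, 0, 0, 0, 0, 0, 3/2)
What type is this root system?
Compute the Cartan integers a_ij = 2(alpha_i, alpha_j)/(alpha_j, alpha_j); the resulting 5x5 Cartan matrix is
[[2, 0, -1, -1, 0], [0, 2, -1, 0, 0], [-1, -1, 2, 0, 0], [-1, 0, 0, 2, -1], [0, 0, 0, -1, 2]].
All simple roots have the same length, so the diagram is simply laced. The associated Dynkin diagram is a chain of 5 nodes with single edges (A_5), so the type is A_5 (the algebra sl(6)).

A_5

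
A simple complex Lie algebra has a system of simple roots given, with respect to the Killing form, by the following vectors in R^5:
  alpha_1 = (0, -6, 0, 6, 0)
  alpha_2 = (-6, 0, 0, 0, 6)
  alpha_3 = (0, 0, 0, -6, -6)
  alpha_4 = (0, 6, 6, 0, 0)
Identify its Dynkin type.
A4

Compute the Cartan integers a_ij = 2(alpha_i, alpha_j)/(alpha_j, alpha_j); the resulting 4x4 Cartan matrix is
[[2, 0, -1, -1], [0, 2, -1, 0], [-1, -1, 2, 0], [-1, 0, 0, 2]].
All simple roots have the same length, so the diagram is simply laced. The associated Dynkin diagram is a chain of 4 nodes with single edges (A_4), so the type is A_4 (the algebra sl(5)).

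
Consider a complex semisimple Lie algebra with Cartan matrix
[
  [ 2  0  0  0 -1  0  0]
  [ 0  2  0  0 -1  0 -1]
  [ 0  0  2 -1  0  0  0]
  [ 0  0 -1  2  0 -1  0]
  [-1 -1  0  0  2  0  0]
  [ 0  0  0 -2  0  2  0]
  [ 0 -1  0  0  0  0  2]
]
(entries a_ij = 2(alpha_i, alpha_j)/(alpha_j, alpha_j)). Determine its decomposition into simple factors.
The diagram associated to this matrix has two connected components: the simple roots {alpha_1, alpha_2, alpha_5, alpha_7} form a chain of 4 nodes with single edges (A_4), and {alpha_3, alpha_4, alpha_6} form a chain of 3 nodes with a double edge at one end; the terminal node there is the unique long simple root (C_3). A semisimple Lie algebra decomposes uniquely as the direct sum of simple ideals, one per connected component of its Dynkin diagram, so g ≅ A_4 ⊕ C_3 (dimension 24 + 21 = 45).

A_4 ⊕ C_3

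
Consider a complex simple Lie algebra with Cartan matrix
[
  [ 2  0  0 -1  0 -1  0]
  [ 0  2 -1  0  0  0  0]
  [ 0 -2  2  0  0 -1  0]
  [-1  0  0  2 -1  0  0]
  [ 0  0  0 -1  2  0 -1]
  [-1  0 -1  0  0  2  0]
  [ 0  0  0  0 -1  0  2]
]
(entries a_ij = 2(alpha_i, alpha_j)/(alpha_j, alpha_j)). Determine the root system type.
type B_7

The matrix has rank 7 with 2's on the diagonal. Reading the off-diagonal entries as Dynkin edges (a single edge where a_ij = a_ji = -1; a double or triple edge where a_ij * a_ji = 2 or 3), the diagram is a chain of 7 nodes with a double edge at one end; the terminal node there is the unique short simple root (B_7). One simple-root ordering that puts it in standard form is (alpha_7, alpha_5, alpha_4, alpha_1, alpha_6, alpha_3, alpha_2). So the algebra is type B_7, i.e. so(15).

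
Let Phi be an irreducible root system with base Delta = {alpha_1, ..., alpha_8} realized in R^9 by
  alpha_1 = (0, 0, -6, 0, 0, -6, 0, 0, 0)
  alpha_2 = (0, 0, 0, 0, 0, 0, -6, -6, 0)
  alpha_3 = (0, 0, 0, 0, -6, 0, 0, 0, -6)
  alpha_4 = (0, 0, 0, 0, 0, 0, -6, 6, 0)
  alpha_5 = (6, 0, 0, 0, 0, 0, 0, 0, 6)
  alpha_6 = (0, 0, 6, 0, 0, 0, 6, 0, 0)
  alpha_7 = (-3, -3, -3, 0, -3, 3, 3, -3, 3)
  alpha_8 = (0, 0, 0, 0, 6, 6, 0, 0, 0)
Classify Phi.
E8

Compute the Cartan integers a_ij = 2(alpha_i, alpha_j)/(alpha_j, alpha_j); the resulting 8x8 Cartan matrix is
[[2, 0, 0, 0, 0, -1, 0, -1], [0, 2, 0, 0, 0, -1, 0, 0], [0, 0, 2, 0, -1, 0, 0, -1], [0, 0, 0, 2, 0, -1, -1, 0], [0, 0, -1, 0, 2, 0, 0, 0], [-1, -1, 0, -1, 0, 2, 0, 0], [0, 0, 0, -1, 0, 0, 2, 0], [-1, 0, -1, 0, 0, 0, 0, 2]].
All simple roots have the same length, so the diagram is simply laced. The associated Dynkin diagram is a chain of 7 nodes with one extra node attached to the third node from one end (E_8), so the type is E_8.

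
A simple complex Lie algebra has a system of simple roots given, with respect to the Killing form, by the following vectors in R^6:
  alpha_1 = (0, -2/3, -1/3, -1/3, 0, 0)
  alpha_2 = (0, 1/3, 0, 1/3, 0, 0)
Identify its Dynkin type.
type G_2

Compute the Cartan integers a_ij = 2(alpha_i, alpha_j)/(alpha_j, alpha_j); the resulting 2x2 Cartan matrix is
[[2, -3], [-1, 2]].
The roots have two lengths (squared-length ratio 3:1); the short ones are alpha_{2}. The associated Dynkin diagram is two nodes joined by a triple edge (G_2), so the type is G_2.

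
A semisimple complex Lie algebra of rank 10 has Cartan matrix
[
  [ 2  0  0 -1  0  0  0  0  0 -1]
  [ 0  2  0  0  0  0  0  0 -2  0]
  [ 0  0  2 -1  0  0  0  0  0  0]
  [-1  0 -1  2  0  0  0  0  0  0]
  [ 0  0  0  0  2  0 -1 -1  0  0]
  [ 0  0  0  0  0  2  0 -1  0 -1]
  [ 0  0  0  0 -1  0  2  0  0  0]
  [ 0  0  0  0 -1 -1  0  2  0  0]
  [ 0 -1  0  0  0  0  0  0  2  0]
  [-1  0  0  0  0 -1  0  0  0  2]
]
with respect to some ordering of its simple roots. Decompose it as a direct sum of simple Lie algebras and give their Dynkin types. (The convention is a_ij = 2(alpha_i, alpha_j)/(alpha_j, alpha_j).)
A8 ⊕ B2

The diagram associated to this matrix has two connected components: the simple roots {alpha_1, alpha_3, alpha_4, alpha_5, alpha_6, alpha_7, alpha_8, alpha_10} form a chain of 8 nodes with single edges (A_8), and {alpha_2, alpha_9} form a chain of 2 nodes with a double edge at one end; the terminal node there is the unique short simple root (B_2). A semisimple Lie algebra decomposes uniquely as the direct sum of simple ideals, one per connected component of its Dynkin diagram, so g ≅ A_8 ⊕ B_2 (dimension 80 + 10 = 90).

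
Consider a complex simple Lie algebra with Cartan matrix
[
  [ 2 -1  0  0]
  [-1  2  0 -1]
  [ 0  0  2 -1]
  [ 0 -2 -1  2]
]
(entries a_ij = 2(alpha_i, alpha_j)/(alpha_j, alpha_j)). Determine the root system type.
F_4

The matrix has rank 4 with 2's on the diagonal. Reading the off-diagonal entries as Dynkin edges (a single edge where a_ij = a_ji = -1; a double or triple edge where a_ij * a_ji = 2 or 3), the diagram is a chain of 4 nodes with a double edge between the middle two (F_4). One simple-root ordering that puts it in standard form is (alpha_3, alpha_4, alpha_2, alpha_1). So the algebra is type F_4.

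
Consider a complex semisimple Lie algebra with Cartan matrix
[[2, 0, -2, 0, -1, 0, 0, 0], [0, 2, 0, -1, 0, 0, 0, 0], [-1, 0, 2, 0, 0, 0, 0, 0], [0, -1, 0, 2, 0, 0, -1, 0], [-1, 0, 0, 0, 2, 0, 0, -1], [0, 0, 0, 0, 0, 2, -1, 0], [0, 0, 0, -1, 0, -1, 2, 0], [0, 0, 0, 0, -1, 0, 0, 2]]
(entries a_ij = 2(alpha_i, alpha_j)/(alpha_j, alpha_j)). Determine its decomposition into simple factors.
A_4 ⊕ B_4

The diagram associated to this matrix has two connected components: the simple roots {alpha_2, alpha_4, alpha_6, alpha_7} form a chain of 4 nodes with single edges (A_4), and {alpha_1, alpha_3, alpha_5, alpha_8} form a chain of 4 nodes with a double edge at one end; the terminal node there is the unique short simple root (B_4). A semisimple Lie algebra decomposes uniquely as the direct sum of simple ideals, one per connected component of its Dynkin diagram, so g ≅ A_4 ⊕ B_4 (dimension 24 + 36 = 60).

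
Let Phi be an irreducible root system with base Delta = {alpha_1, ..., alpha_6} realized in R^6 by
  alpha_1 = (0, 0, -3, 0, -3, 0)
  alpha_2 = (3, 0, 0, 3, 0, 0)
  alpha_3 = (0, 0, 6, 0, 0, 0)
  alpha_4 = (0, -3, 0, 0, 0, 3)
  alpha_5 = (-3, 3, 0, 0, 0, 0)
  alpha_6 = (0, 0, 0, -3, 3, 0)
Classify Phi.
Compute the Cartan integers a_ij = 2(alpha_i, alpha_j)/(alpha_j, alpha_j); the resulting 6x6 Cartan matrix is
[[2, 0, -1, 0, 0, -1], [0, 2, 0, 0, -1, -1], [-2, 0, 2, 0, 0, 0], [0, 0, 0, 2, -1, 0], [0, -1, 0, -1, 2, 0], [-1, -1, 0, 0, 0, 2]].
The roots have two lengths (squared-length ratio 2:1); the short ones are alpha_{1,2,4,5,6}. The associated Dynkin diagram is a chain of 6 nodes with a double edge at one end; the terminal node there is the unique long simple root (C_6), so the type is C_6 (the algebra sp(12)).

C_6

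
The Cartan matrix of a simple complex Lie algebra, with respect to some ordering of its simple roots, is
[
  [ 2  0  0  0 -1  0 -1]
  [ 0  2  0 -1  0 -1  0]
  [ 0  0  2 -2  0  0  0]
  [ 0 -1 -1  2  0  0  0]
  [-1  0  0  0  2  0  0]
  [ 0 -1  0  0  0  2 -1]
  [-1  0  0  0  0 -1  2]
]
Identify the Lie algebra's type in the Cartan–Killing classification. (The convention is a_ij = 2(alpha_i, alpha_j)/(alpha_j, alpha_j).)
C7

The matrix has rank 7 with 2's on the diagonal. Reading the off-diagonal entries as Dynkin edges (a single edge where a_ij = a_ji = -1; a double or triple edge where a_ij * a_ji = 2 or 3), the diagram is a chain of 7 nodes with a double edge at one end; the terminal node there is the unique long simple root (C_7). One simple-root ordering that puts it in standard form is (alpha_5, alpha_1, alpha_7, alpha_6, alpha_2, alpha_4, alpha_3). So the algebra is type C_7, i.e. sp(14).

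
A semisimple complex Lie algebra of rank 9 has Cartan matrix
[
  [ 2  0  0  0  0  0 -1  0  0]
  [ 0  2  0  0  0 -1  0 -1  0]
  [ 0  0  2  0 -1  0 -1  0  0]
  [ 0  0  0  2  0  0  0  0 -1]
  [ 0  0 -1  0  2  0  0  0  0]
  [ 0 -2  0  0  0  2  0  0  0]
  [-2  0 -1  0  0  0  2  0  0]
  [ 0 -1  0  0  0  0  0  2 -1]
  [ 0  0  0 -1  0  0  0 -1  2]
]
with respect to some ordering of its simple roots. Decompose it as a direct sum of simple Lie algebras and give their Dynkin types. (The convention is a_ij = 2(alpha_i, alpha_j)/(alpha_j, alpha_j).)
The diagram associated to this matrix has two connected components: the simple roots {alpha_1, alpha_3, alpha_5, alpha_7} form a chain of 4 nodes with a double edge at one end; the terminal node there is the unique short simple root (B_4), and {alpha_2, alpha_4, alpha_6, alpha_8, alpha_9} form a chain of 5 nodes with a double edge at one end; the terminal node there is the unique long simple root (C_5). A semisimple Lie algebra decomposes uniquely as the direct sum of simple ideals, one per connected component of its Dynkin diagram, so g ≅ B_4 ⊕ C_5 (dimension 36 + 55 = 91).

type B_4 + type C_5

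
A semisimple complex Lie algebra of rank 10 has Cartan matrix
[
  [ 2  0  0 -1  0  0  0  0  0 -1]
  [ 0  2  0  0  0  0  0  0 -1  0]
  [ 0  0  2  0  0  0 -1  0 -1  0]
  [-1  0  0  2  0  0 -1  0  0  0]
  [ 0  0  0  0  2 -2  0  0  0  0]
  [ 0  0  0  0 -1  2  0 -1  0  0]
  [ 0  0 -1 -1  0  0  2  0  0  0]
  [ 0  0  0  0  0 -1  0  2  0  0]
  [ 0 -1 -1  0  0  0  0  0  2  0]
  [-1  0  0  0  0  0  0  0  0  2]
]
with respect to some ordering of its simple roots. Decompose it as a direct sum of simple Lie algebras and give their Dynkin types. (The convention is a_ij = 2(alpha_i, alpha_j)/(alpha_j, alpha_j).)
The diagram associated to this matrix has two connected components: the simple roots {alpha_1, alpha_2, alpha_3, alpha_4, alpha_7, alpha_9, alpha_10} form a chain of 7 nodes with single edges (A_7), and {alpha_5, alpha_6, alpha_8} form a chain of 3 nodes with a double edge at one end; the terminal node there is the unique long simple root (C_3). A semisimple Lie algebra decomposes uniquely as the direct sum of simple ideals, one per connected component of its Dynkin diagram, so g ≅ A_7 ⊕ C_3 (dimension 63 + 21 = 84).

A7 + C3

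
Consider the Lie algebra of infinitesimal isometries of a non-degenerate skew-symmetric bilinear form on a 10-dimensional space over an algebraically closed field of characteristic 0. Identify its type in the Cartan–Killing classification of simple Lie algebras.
This is sp(10), which has dimension 10(10+1)/2 = 55 and rank 10/2 = 5. In the classification of classical Lie algebras, the symplectic algebra sp(2n) has type C_n; here n = 5, so the Dynkin diagram is a chain of 5 nodes with a double edge at one end; the terminal node there is the unique long simple root (C_5). Hence the type is C_5.

C_5 (sp(10))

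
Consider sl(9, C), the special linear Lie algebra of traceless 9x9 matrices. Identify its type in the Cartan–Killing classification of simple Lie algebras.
type A_8

This is sl(9), which has dimension 9^2 - 1 = 80 and rank 9 - 1 = 8 (a Cartan subalgebra is the diagonal traceless matrices). In the classification of classical Lie algebras, the special linear algebra sl(n+1) has type A_n; here n = 8, so the Dynkin diagram is a chain of 8 nodes with single edges (A_8). Hence the type is A_8.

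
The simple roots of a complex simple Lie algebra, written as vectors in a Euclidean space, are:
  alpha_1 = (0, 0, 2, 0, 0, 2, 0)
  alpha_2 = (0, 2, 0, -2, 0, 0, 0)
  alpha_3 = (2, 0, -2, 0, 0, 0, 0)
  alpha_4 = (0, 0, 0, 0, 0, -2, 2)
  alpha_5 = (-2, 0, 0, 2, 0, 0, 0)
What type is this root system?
Compute the Cartan integers a_ij = 2(alpha_i, alpha_j)/(alpha_j, alpha_j); the resulting 5x5 Cartan matrix is
[[2, 0, -1, -1, 0], [0, 2, 0, 0, -1], [-1, 0, 2, 0, -1], [-1, 0, 0, 2, 0], [0, -1, -1, 0, 2]].
All simple roots have the same length, so the diagram is simply laced. The associated Dynkin diagram is a chain of 5 nodes with single edges (A_5), so the type is A_5 (the algebra sl(6)).

type A_5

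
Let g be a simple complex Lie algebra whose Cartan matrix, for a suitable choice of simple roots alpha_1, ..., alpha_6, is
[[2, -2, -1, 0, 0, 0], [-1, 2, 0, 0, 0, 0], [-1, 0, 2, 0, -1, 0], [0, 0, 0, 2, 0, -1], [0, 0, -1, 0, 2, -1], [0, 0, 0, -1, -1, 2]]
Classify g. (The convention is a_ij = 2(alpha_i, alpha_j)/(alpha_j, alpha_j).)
B_6 (so(13))

The matrix has rank 6 with 2's on the diagonal. Reading the off-diagonal entries as Dynkin edges (a single edge where a_ij = a_ji = -1; a double or triple edge where a_ij * a_ji = 2 or 3), the diagram is a chain of 6 nodes with a double edge at one end; the terminal node there is the unique short simple root (B_6). One simple-root ordering that puts it in standard form is (alpha_4, alpha_6, alpha_5, alpha_3, alpha_1, alpha_2). So the algebra is type B_6, i.e. so(13).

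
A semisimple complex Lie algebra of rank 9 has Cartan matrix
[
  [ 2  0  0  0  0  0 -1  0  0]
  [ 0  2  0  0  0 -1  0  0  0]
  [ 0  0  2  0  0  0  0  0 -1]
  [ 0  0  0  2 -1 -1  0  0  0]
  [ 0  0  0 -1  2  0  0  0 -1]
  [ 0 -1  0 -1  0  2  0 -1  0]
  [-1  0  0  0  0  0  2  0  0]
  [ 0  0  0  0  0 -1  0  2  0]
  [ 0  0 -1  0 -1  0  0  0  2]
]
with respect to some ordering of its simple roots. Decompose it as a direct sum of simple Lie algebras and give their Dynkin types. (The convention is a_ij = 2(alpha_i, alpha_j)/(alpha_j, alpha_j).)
The diagram associated to this matrix has two connected components: the simple roots {alpha_1, alpha_7} form a chain of 2 nodes with single edges (A_2), and {alpha_2, alpha_3, alpha_4, alpha_5, alpha_6, alpha_8, alpha_9} form a chain of 5 nodes with a fork of two nodes at one end (D_7). A semisimple Lie algebra decomposes uniquely as the direct sum of simple ideals, one per connected component of its Dynkin diagram, so g ≅ A_2 ⊕ D_7 (dimension 8 + 91 = 99).

A_2 ⊕ D_7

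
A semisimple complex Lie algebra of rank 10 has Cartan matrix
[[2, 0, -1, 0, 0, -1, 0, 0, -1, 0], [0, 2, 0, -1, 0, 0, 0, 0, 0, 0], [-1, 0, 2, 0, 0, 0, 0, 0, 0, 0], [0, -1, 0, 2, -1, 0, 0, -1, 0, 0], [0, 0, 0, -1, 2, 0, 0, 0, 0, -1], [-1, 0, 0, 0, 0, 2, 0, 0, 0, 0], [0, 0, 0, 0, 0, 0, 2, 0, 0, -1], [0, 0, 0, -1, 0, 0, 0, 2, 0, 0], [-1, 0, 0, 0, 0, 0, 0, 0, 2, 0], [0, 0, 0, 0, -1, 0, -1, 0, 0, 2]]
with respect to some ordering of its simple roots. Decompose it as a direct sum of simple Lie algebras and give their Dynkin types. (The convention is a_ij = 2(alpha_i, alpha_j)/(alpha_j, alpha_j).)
The diagram associated to this matrix has two connected components: the simple roots {alpha_1, alpha_3, alpha_6, alpha_9} form a chain of 2 nodes with a fork of two nodes at one end (D_4), and {alpha_2, alpha_4, alpha_5, alpha_7, alpha_8, alpha_10} form a chain of 4 nodes with a fork of two nodes at one end (D_6). A semisimple Lie algebra decomposes uniquely as the direct sum of simple ideals, one per connected component of its Dynkin diagram, so g ≅ D_4 ⊕ D_6 (dimension 28 + 66 = 94).

D_4 + D_6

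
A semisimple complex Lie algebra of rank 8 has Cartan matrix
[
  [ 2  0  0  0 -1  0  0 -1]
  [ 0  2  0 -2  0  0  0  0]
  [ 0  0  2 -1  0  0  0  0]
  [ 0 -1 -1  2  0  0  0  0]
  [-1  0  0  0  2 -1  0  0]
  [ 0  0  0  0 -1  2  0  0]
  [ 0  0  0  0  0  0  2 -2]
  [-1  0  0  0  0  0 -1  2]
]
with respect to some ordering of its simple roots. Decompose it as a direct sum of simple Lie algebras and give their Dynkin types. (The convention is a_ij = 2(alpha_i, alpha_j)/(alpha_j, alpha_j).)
C_3 (sp(6)) ⊕ C_5 (sp(10))

The diagram associated to this matrix has two connected components: the simple roots {alpha_2, alpha_3, alpha_4} form a chain of 3 nodes with a double edge at one end; the terminal node there is the unique long simple root (C_3), and {alpha_1, alpha_5, alpha_6, alpha_7, alpha_8} form a chain of 5 nodes with a double edge at one end; the terminal node there is the unique long simple root (C_5). A semisimple Lie algebra decomposes uniquely as the direct sum of simple ideals, one per connected component of its Dynkin diagram, so g ≅ C_3 ⊕ C_5 (dimension 21 + 55 = 76).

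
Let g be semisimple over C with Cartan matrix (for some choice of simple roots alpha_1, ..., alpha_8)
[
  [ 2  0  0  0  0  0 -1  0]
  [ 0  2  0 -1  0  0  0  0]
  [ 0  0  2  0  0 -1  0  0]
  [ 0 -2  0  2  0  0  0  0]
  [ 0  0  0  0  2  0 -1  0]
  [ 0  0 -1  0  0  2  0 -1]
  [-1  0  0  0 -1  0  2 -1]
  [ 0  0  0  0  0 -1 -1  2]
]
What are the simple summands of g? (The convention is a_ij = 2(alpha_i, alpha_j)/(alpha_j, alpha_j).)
B_2 ⊕ D_6

The diagram associated to this matrix has two connected components: the simple roots {alpha_2, alpha_4} form a chain of 2 nodes with a double edge at one end; the terminal node there is the unique short simple root (B_2), and {alpha_1, alpha_3, alpha_5, alpha_6, alpha_7, alpha_8} form a chain of 4 nodes with a fork of two nodes at one end (D_6). A semisimple Lie algebra decomposes uniquely as the direct sum of simple ideals, one per connected component of its Dynkin diagram, so g ≅ B_2 ⊕ D_6 (dimension 10 + 66 = 76).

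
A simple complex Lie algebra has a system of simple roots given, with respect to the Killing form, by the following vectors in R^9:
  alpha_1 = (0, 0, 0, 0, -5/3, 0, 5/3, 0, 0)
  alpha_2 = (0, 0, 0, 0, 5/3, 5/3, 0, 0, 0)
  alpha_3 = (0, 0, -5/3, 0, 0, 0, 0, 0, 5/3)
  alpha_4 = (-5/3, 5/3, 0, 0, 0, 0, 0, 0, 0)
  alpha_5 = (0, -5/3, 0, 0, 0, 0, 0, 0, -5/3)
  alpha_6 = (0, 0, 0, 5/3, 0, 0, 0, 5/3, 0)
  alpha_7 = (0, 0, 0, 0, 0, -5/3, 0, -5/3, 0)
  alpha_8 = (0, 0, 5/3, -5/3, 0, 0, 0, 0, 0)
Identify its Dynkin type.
Compute the Cartan integers a_ij = 2(alpha_i, alpha_j)/(alpha_j, alpha_j); the resulting 8x8 Cartan matrix is
[[2, -1, 0, 0, 0, 0, 0, 0], [-1, 2, 0, 0, 0, 0, -1, 0], [0, 0, 2, 0, -1, 0, 0, -1], [0, 0, 0, 2, -1, 0, 0, 0], [0, 0, -1, -1, 2, 0, 0, 0], [0, 0, 0, 0, 0, 2, -1, -1], [0, -1, 0, 0, 0, -1, 2, 0], [0, 0, -1, 0, 0, -1, 0, 2]].
All simple roots have the same length, so the diagram is simply laced. The associated Dynkin diagram is a chain of 8 nodes with single edges (A_8), so the type is A_8 (the algebra sl(9)).

A_8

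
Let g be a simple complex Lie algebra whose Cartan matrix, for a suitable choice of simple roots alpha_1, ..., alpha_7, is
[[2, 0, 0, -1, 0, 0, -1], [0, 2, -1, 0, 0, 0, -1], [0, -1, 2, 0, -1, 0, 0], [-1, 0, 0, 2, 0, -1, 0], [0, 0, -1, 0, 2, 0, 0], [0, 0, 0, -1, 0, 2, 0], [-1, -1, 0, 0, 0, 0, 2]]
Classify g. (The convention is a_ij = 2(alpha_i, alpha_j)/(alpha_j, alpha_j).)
A7

The matrix has rank 7 with 2's on the diagonal. Reading the off-diagonal entries as Dynkin edges (a single edge where a_ij = a_ji = -1; a double or triple edge where a_ij * a_ji = 2 or 3), the diagram is a chain of 7 nodes with single edges (A_7). One simple-root ordering that puts it in standard form is (alpha_5, alpha_3, alpha_2, alpha_7, alpha_1, alpha_4, alpha_6). So the algebra is type A_7, i.e. sl(8).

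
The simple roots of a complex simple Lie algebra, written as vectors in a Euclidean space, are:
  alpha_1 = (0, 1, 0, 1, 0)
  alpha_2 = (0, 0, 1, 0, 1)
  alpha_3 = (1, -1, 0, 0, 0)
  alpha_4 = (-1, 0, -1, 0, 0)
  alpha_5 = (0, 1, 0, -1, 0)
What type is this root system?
D_5

Compute the Cartan integers a_ij = 2(alpha_i, alpha_j)/(alpha_j, alpha_j); the resulting 5x5 Cartan matrix is
[[2, 0, -1, 0, 0], [0, 2, 0, -1, 0], [-1, 0, 2, -1, -1], [0, -1, -1, 2, 0], [0, 0, -1, 0, 2]].
All simple roots have the same length, so the diagram is simply laced. The associated Dynkin diagram is a chain of 3 nodes with a fork of two nodes at one end (D_5), so the type is D_5 (the algebra so(10)).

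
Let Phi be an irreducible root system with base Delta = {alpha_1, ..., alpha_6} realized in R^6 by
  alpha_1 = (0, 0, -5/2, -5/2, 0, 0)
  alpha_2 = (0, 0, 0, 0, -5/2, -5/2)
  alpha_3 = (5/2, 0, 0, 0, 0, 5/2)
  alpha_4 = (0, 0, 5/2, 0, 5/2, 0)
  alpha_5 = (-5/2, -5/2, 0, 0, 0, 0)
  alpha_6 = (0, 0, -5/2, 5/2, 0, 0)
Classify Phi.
D6

Compute the Cartan integers a_ij = 2(alpha_i, alpha_j)/(alpha_j, alpha_j); the resulting 6x6 Cartan matrix is
[[2, 0, 0, -1, 0, 0], [0, 2, -1, -1, 0, 0], [0, -1, 2, 0, -1, 0], [-1, -1, 0, 2, 0, -1], [0, 0, -1, 0, 2, 0], [0, 0, 0, -1, 0, 2]].
All simple roots have the same length, so the diagram is simply laced. The associated Dynkin diagram is a chain of 4 nodes with a fork of two nodes at one end (D_6), so the type is D_6 (the algebra so(12)).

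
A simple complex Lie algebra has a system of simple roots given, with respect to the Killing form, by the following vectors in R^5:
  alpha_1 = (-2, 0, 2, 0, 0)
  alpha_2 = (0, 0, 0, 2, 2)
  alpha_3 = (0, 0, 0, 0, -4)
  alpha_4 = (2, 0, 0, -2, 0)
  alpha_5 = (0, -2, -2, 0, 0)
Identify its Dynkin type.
Compute the Cartan integers a_ij = 2(alpha_i, alpha_j)/(alpha_j, alpha_j); the resulting 5x5 Cartan matrix is
[[2, 0, 0, -1, -1], [0, 2, -1, -1, 0], [0, -2, 2, 0, 0], [-1, -1, 0, 2, 0], [-1, 0, 0, 0, 2]].
The roots have two lengths (squared-length ratio 2:1); the short ones are alpha_{1,2,4,5}. The associated Dynkin diagram is a chain of 5 nodes with a double edge at one end; the terminal node there is the unique long simple root (C_5), so the type is C_5 (the algebra sp(10)).

type C_5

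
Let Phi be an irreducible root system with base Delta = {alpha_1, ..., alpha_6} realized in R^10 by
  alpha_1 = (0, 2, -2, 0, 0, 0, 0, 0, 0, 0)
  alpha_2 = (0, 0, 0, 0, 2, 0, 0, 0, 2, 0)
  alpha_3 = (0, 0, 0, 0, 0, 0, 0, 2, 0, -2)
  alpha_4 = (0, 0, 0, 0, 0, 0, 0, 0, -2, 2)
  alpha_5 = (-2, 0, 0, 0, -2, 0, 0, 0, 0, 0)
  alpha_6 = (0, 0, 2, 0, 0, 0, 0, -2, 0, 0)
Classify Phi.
Compute the Cartan integers a_ij = 2(alpha_i, alpha_j)/(alpha_j, alpha_j); the resulting 6x6 Cartan matrix is
[[2, 0, 0, 0, 0, -1], [0, 2, 0, -1, -1, 0], [0, 0, 2, -1, 0, -1], [0, -1, -1, 2, 0, 0], [0, -1, 0, 0, 2, 0], [-1, 0, -1, 0, 0, 2]].
All simple roots have the same length, so the diagram is simply laced. The associated Dynkin diagram is a chain of 6 nodes with single edges (A_6), so the type is A_6 (the algebra sl(7)).

A6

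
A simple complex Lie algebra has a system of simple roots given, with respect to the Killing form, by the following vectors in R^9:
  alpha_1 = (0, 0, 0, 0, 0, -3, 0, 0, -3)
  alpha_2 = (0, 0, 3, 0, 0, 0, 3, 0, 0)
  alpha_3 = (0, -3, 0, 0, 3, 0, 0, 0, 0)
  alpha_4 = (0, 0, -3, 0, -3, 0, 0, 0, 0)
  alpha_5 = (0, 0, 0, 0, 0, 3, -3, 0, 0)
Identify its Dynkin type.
Compute the Cartan integers a_ij = 2(alpha_i, alpha_j)/(alpha_j, alpha_j); the resulting 5x5 Cartan matrix is
[[2, 0, 0, 0, -1], [0, 2, 0, -1, -1], [0, 0, 2, -1, 0], [0, -1, -1, 2, 0], [-1, -1, 0, 0, 2]].
All simple roots have the same length, so the diagram is simply laced. The associated Dynkin diagram is a chain of 5 nodes with single edges (A_5), so the type is A_5 (the algebra sl(6)).

A_5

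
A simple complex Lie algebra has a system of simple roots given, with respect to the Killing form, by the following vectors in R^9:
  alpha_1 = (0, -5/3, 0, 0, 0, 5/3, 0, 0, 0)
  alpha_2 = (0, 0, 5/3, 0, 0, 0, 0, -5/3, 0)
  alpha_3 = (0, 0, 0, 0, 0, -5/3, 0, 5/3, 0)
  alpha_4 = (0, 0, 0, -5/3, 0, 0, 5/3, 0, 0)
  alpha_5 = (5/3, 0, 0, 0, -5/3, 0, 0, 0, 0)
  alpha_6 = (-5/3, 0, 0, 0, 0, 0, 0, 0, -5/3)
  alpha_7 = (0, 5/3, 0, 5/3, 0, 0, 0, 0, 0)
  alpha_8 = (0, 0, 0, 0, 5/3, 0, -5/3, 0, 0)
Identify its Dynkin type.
Compute the Cartan integers a_ij = 2(alpha_i, alpha_j)/(alpha_j, alpha_j); the resulting 8x8 Cartan matrix is
[[2, 0, -1, 0, 0, 0, -1, 0], [0, 2, -1, 0, 0, 0, 0, 0], [-1, -1, 2, 0, 0, 0, 0, 0], [0, 0, 0, 2, 0, 0, -1, -1], [0, 0, 0, 0, 2, -1, 0, -1], [0, 0, 0, 0, -1, 2, 0, 0], [-1, 0, 0, -1, 0, 0, 2, 0], [0, 0, 0, -1, -1, 0, 0, 2]].
All simple roots have the same length, so the diagram is simply laced. The associated Dynkin diagram is a chain of 8 nodes with single edges (A_8), so the type is A_8 (the algebra sl(9)).

A_8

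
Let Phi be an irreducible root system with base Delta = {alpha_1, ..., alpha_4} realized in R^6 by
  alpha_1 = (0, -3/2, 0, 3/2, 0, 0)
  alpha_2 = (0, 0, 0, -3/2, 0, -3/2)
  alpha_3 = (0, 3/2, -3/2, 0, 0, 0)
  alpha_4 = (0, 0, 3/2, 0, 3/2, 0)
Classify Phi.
Compute the Cartan integers a_ij = 2(alpha_i, alpha_j)/(alpha_j, alpha_j); the resulting 4x4 Cartan matrix is
[[2, -1, -1, 0], [-1, 2, 0, 0], [-1, 0, 2, -1], [0, 0, -1, 2]].
All simple roots have the same length, so the diagram is simply laced. The associated Dynkin diagram is a chain of 4 nodes with single edges (A_4), so the type is A_4 (the algebra sl(5)).

A_4 (sl(5))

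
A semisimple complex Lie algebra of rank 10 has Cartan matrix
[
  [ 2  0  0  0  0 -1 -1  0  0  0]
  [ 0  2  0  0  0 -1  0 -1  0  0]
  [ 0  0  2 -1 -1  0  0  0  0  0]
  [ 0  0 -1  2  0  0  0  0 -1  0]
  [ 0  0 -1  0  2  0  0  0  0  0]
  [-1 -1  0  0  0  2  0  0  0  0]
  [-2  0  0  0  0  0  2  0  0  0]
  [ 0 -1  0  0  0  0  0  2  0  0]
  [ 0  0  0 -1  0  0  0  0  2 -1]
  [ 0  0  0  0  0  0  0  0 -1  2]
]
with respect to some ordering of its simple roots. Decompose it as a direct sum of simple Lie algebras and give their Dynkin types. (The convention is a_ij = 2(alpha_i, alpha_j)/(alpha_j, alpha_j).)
The diagram associated to this matrix has two connected components: the simple roots {alpha_3, alpha_4, alpha_5, alpha_9, alpha_10} form a chain of 5 nodes with single edges (A_5), and {alpha_1, alpha_2, alpha_6, alpha_7, alpha_8} form a chain of 5 nodes with a double edge at one end; the terminal node there is the unique long simple root (C_5). A semisimple Lie algebra decomposes uniquely as the direct sum of simple ideals, one per connected component of its Dynkin diagram, so g ≅ A_5 ⊕ C_5 (dimension 35 + 55 = 90).

A_5 + C_5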